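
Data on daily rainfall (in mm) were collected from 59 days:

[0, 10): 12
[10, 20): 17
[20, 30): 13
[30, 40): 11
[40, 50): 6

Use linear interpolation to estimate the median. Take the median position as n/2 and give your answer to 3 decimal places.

Cumulative frequencies: 12, 29, 42, 53, 59
n = 59; position = n/2 = 29.5.
This falls in the class [20, 30): L = 20, F = 29, f = 13, h = 10.
Median ≈ 20 + ((29.5 − 29) / 13) × 10 = 20.3846

20.385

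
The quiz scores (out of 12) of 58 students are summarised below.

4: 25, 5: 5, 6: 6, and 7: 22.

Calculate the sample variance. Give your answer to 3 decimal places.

Values: 4, 5, 6, 7
n = 58, Σfx = 315, mean = 5.4310
Σfx² = 1819
Σf(x − x̄)² = Σfx² − (Σfx)²/n = 1819 − 315²/58 = 108.2241
Sample variance = 108.2241 / 57 = 1.8987

1.899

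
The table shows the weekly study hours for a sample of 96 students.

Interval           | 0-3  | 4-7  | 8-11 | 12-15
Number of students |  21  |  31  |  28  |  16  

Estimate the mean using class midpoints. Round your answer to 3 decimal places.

7.125

Midpoints: 1.5, 5.5, 9.5, 13.5
Σfm = 21×1.5 + 31×5.5 + 28×9.5 + 16×13.5 = 684
n = Σf = 96
Mean = 684 / 96 = 7.1250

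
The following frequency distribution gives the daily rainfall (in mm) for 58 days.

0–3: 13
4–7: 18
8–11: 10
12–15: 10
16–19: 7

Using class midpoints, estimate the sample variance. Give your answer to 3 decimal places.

28.380

Midpoints: 1.5, 5.5, 9.5, 13.5, 17.5
n = 58, Σfm = 471, mean = 8.1207
Σfm² = 5442.5
Σf(m − x̄)² = Σfm² − (Σfm)²/n = 5442.5 − 471²/58 = 1617.6552
Sample variance = 1617.6552 / 57 = 28.3799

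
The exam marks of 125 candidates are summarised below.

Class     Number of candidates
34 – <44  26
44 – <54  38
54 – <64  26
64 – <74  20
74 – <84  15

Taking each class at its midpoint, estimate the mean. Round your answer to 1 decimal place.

Midpoints: 39, 49, 59, 69, 79
Σfm = 26×39 + 38×49 + 26×59 + 20×69 + 15×79 = 6975
n = Σf = 125
Mean = 6975 / 125 = 55.8000

55.8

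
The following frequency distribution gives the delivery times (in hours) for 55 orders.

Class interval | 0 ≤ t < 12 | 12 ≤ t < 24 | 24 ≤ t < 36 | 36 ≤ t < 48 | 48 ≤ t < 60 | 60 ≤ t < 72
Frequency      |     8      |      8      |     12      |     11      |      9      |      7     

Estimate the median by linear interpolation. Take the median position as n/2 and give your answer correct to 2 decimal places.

35.50

Cumulative frequencies: 8, 16, 28, 39, 48, 55
n = 55; position = n/2 = 27.5.
This falls in the class 24 ≤ t < 36: L = 24, F = 16, f = 12, h = 12.
Median ≈ 24 + ((27.5 − 16) / 12) × 12 = 35.5000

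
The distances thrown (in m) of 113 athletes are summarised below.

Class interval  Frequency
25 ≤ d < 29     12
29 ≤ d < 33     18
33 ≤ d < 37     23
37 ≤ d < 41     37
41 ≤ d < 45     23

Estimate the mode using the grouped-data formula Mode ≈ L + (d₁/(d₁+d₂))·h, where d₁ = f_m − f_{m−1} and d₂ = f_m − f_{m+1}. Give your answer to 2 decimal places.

39.00

Modal class: 37 ≤ d < 41 (highest frequency 37).
d₁ = 37 − 23 = 14, d₂ = 37 − 23 = 14
Mode ≈ 37 + (14/(14+14)) × 4 = 37 + 2.0000 = 39.0000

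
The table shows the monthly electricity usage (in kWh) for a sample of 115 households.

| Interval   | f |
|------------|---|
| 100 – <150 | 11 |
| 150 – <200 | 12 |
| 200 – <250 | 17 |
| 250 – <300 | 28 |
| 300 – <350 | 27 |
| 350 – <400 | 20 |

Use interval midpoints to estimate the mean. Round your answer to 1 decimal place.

Midpoints: 125, 175, 225, 275, 325, 375
Σfm = 11×125 + 12×175 + 17×225 + 28×275 + 27×325 + 20×375 = 31275
n = Σf = 115
Mean = 31275 / 115 = 271.9565

272.0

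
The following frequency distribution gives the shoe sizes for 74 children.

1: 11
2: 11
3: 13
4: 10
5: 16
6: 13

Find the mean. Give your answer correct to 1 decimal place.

Values: 1, 2, 3, 4, 5, 6
Σfx = 11×1 + 11×2 + 13×3 + 10×4 + 16×5 + 13×6 = 270
n = Σf = 74
Mean = 270 / 74 = 3.6486

3.6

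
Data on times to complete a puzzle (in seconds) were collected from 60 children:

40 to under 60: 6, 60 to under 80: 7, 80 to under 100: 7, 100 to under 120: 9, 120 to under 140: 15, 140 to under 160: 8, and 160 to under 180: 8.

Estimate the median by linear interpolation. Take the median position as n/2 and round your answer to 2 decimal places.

Cumulative frequencies: 6, 13, 20, 29, 44, 52, 60
n = 60; position = n/2 = 30.
This falls in the class 120 to under 140: L = 120, F = 29, f = 15, h = 20.
Median ≈ 120 + ((30 − 29) / 15) × 20 = 121.3333

121.33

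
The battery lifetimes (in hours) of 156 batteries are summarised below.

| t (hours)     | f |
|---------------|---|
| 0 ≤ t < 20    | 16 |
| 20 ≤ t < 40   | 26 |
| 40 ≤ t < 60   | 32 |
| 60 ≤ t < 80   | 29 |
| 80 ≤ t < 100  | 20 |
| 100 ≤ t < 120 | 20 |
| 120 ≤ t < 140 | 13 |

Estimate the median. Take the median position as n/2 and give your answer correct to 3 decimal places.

Cumulative frequencies: 16, 42, 74, 103, 123, 143, 156
n = 156; position = n/2 = 78.
This falls in the class 60 ≤ t < 80: L = 60, F = 74, f = 29, h = 20.
Median ≈ 60 + ((78 − 74) / 29) × 20 = 62.7586

62.759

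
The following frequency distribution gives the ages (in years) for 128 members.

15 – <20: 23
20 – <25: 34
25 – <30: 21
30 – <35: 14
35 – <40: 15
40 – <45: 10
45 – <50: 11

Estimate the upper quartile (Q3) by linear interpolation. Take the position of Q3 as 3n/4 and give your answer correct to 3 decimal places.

36.333

Cumulative frequencies: 23, 57, 78, 92, 107, 117, 128
n = 128; position = 3n/4 = 96.
This falls in the class 35 – <40: L = 35, F = 92, f = 15, h = 5.
Upper quartile ≈ 35 + ((96 − 92) / 15) × 5 = 36.3333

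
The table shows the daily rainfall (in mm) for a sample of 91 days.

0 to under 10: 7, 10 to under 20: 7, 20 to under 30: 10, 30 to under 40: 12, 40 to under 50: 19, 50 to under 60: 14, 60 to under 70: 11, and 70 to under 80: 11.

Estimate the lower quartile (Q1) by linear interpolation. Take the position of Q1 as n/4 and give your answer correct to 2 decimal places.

Cumulative frequencies: 7, 14, 24, 36, 55, 69, 80, 91
n = 91; position = n/4 = 22.75.
This falls in the class 20 to under 30: L = 20, F = 14, f = 10, h = 10.
Lower quartile ≈ 20 + ((22.75 − 14) / 10) × 10 = 28.7500

28.75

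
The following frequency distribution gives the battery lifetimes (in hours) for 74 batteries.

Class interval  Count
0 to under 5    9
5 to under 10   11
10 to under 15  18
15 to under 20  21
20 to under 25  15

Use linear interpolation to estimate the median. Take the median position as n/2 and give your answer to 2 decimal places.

Cumulative frequencies: 9, 20, 38, 59, 74
n = 74; position = n/2 = 37.
This falls in the class 10 to under 15: L = 10, F = 20, f = 18, h = 5.
Median ≈ 10 + ((37 − 20) / 18) × 5 = 14.7222

14.72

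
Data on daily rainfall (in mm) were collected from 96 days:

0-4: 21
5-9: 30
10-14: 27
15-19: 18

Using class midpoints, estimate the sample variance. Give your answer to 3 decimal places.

26.743

Midpoints: 2, 7, 12, 17
n = 96, Σfm = 882, mean = 9.1875
Σfm² = 10644
Σf(m − x̄)² = Σfm² − (Σfm)²/n = 10644 − 882²/96 = 2540.6250
Sample variance = 2540.6250 / 95 = 26.7434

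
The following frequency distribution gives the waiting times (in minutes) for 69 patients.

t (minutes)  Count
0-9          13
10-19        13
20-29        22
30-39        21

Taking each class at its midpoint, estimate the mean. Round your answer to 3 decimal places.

21.891

Midpoints: 4.5, 14.5, 24.5, 34.5
Σfm = 13×4.5 + 13×14.5 + 22×24.5 + 21×34.5 = 1510.5
n = Σf = 69
Mean = 1510.5 / 69 = 21.8913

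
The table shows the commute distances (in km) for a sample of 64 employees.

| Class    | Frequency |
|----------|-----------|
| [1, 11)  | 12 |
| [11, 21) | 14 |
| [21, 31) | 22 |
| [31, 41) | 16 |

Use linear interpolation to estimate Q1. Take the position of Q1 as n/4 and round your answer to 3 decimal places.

Cumulative frequencies: 12, 26, 48, 64
n = 64; position = n/4 = 16.
This falls in the class [11, 21): L = 11, F = 12, f = 14, h = 10.
Lower quartile ≈ 11 + ((16 − 12) / 14) × 10 = 13.8571

13.857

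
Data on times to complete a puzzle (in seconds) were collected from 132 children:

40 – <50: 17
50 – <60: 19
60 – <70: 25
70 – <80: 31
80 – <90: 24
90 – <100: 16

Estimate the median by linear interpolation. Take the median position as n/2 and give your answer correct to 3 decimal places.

71.613

Cumulative frequencies: 17, 36, 61, 92, 116, 132
n = 132; position = n/2 = 66.
This falls in the class 70 – <80: L = 70, F = 61, f = 31, h = 10.
Median ≈ 70 + ((66 − 61) / 31) × 10 = 71.6129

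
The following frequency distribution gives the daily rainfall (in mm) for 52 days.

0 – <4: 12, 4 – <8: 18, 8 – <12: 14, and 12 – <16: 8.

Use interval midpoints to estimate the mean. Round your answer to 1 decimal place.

Midpoints: 2, 6, 10, 14
Σfm = 12×2 + 18×6 + 14×10 + 8×14 = 384
n = Σf = 52
Mean = 384 / 52 = 7.3846

7.4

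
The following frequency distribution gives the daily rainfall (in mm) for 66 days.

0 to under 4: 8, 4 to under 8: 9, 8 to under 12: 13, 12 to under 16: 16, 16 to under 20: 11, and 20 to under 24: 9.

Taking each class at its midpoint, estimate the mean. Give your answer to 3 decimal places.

12.424

Midpoints: 2, 6, 10, 14, 18, 22
Σfm = 8×2 + 9×6 + 13×10 + 16×14 + 11×18 + 9×22 = 820
n = Σf = 66
Mean = 820 / 66 = 12.4242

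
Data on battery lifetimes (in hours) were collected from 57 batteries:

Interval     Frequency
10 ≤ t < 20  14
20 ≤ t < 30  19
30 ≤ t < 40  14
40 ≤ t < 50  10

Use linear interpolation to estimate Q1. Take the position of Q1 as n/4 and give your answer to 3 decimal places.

Cumulative frequencies: 14, 33, 47, 57
n = 57; position = n/4 = 14.25.
This falls in the class 20 ≤ t < 30: L = 20, F = 14, f = 19, h = 10.
Lower quartile ≈ 20 + ((14.25 − 14) / 19) × 10 = 20.1316

20.132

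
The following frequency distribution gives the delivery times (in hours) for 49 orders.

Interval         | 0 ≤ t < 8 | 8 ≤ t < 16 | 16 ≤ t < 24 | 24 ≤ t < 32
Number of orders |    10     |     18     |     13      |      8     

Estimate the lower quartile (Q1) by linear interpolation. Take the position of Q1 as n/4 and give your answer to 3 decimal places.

9.000

Cumulative frequencies: 10, 28, 41, 49
n = 49; position = n/4 = 12.25.
This falls in the class 8 ≤ t < 16: L = 8, F = 10, f = 18, h = 8.
Lower quartile ≈ 8 + ((12.25 − 10) / 18) × 8 = 9.0000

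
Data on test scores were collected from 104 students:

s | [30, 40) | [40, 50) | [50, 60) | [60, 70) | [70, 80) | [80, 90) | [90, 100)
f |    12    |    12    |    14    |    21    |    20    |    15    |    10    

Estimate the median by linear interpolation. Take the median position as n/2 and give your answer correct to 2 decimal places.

Cumulative frequencies: 12, 24, 38, 59, 79, 94, 104
n = 104; position = n/2 = 52.
This falls in the class [60, 70): L = 60, F = 38, f = 21, h = 10.
Median ≈ 60 + ((52 − 38) / 21) × 10 = 66.6667

66.67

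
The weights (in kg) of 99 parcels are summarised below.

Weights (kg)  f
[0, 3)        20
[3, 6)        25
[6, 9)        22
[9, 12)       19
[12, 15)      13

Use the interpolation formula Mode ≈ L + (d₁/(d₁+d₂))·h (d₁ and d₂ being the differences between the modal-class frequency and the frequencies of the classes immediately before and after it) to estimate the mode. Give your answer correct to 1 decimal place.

Modal class: [3, 6) (highest frequency 25).
d₁ = 25 − 20 = 5, d₂ = 25 − 22 = 3
Mode ≈ 3 + (5/(5+3)) × 3 = 3 + 1.8750 = 4.8750

4.9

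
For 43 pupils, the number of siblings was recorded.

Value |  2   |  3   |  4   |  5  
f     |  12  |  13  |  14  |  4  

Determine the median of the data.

Cumulative frequencies: 12, 25, 39, 43
n = 43, so the median is the value in position (n+1)/2 = 22.
Position 22 falls at value 3.

3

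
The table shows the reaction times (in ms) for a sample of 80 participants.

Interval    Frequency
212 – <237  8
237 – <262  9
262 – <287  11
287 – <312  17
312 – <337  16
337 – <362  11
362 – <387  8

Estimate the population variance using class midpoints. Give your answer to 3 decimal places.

1953.027

Midpoints: 224.5, 249.5, 274.5, 299.5, 324.5, 349.5, 374.5
n = 80, Σfm = 24185, mean = 302.3125
Σfm² = 7467670
Σf(m − x̄)² = Σfm² − (Σfm)²/n = 7467670 − 24185²/80 = 156242.1875
Population variance = 156242.1875 / 80 = 1953.0273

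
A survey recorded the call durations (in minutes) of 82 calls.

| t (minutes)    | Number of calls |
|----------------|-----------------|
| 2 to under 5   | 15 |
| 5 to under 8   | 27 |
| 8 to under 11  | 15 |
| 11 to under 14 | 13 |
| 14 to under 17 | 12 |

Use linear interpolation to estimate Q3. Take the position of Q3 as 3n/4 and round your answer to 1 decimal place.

Cumulative frequencies: 15, 42, 57, 70, 82
n = 82; position = 3n/4 = 61.5.
This falls in the class 11 to under 14: L = 11, F = 57, f = 13, h = 3.
Upper quartile ≈ 11 + ((61.5 − 57) / 13) × 3 = 12.0385

12.0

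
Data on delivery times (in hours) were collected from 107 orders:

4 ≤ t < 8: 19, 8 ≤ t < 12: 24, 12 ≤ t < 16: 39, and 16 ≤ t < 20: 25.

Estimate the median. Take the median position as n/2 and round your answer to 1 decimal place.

Cumulative frequencies: 19, 43, 82, 107
n = 107; position = n/2 = 53.5.
This falls in the class 12 ≤ t < 16: L = 12, F = 43, f = 39, h = 4.
Median ≈ 12 + ((53.5 − 43) / 39) × 4 = 13.0769

13.1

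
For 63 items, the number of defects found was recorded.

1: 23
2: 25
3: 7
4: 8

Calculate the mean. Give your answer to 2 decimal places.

Values: 1, 2, 3, 4
Σfx = 23×1 + 25×2 + 7×3 + 8×4 = 126
n = Σf = 63
Mean = 126 / 63 = 2.0000

2.00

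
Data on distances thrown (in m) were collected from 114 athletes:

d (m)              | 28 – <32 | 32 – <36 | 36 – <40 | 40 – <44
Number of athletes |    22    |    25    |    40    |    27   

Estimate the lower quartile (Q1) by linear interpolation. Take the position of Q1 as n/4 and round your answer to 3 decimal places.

33.040

Cumulative frequencies: 22, 47, 87, 114
n = 114; position = n/4 = 28.5.
This falls in the class 32 – <36: L = 32, F = 22, f = 25, h = 4.
Lower quartile ≈ 32 + ((28.5 − 22) / 25) × 4 = 33.0400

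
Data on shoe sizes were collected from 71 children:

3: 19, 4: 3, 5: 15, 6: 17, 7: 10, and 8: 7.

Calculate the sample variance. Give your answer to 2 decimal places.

Values: 3, 4, 5, 6, 7, 8
n = 71, Σfx = 372, mean = 5.2394
Σfx² = 2144
Σf(x − x̄)² = Σfx² − (Σfx)²/n = 2144 − 372²/71 = 194.9296
Sample variance = 194.9296 / 70 = 2.7847

2.78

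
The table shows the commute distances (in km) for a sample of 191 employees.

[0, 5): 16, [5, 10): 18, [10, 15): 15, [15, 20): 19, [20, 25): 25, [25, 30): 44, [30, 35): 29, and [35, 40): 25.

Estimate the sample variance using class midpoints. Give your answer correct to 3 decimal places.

115.984

Midpoints: 2.5, 7.5, 12.5, 17.5, 22.5, 27.5, 32.5, 37.5
n = 191, Σfm = 4347.5, mean = 22.7618
Σfm² = 120993.75
Σf(m − x̄)² = Σfm² − (Σfm)²/n = 120993.75 − 4347.5²/191 = 22036.9110
Sample variance = 22036.9110 / 190 = 115.9837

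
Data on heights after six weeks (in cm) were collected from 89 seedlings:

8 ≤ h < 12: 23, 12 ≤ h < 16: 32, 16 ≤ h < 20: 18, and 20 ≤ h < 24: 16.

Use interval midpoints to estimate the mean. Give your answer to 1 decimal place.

15.2

Midpoints: 10, 14, 18, 22
Σfm = 23×10 + 32×14 + 18×18 + 16×22 = 1354
n = Σf = 89
Mean = 1354 / 89 = 15.2135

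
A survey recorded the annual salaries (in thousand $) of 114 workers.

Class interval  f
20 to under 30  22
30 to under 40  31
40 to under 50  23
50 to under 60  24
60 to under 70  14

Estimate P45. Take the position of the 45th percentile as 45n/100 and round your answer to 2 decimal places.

39.45

Cumulative frequencies: 22, 53, 76, 100, 114
n = 114; position = 45n/100 = 51.3.
This falls in the class 30 to under 40: L = 30, F = 22, f = 31, h = 10.
45th percentile ≈ 30 + ((51.3 − 22) / 31) × 10 = 39.4516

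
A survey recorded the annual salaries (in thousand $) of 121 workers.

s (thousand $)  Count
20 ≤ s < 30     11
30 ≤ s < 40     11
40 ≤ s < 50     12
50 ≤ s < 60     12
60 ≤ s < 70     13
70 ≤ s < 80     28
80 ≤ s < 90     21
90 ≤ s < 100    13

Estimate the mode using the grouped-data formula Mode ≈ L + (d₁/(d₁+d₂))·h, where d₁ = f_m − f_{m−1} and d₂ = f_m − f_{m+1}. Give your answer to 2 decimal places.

Modal class: 70 ≤ s < 80 (highest frequency 28).
d₁ = 28 − 13 = 15, d₂ = 28 − 21 = 7
Mode ≈ 70 + (15/(15+7)) × 10 = 70 + 6.8182 = 76.8182

76.82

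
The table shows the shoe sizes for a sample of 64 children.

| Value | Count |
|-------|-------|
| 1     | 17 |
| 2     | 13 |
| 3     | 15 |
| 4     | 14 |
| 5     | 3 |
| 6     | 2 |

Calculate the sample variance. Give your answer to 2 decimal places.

1.87

Values: 1, 2, 3, 4, 5, 6
n = 64, Σfx = 171, mean = 2.6719
Σfx² = 575
Σf(x − x̄)² = Σfx² − (Σfx)²/n = 575 − 171²/64 = 118.1094
Sample variance = 118.1094 / 63 = 1.8748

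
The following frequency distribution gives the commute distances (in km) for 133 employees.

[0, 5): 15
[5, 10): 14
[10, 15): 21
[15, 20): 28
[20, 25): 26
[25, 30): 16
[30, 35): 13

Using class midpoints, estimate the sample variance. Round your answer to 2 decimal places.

Midpoints: 2.5, 7.5, 12.5, 17.5, 22.5, 27.5, 32.5
n = 133, Σfm = 2342.5, mean = 17.6128
Σfm² = 51731.25
Σf(m − x̄)² = Σfm² − (Σfm)²/n = 51731.25 − 2342.5²/133 = 10473.3083
Sample variance = 10473.3083 / 132 = 79.3432

79.34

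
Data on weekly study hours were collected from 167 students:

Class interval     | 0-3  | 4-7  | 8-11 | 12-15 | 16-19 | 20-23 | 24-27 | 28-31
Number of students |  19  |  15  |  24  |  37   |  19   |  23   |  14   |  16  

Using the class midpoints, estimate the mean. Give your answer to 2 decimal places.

14.94

Midpoints: 1.5, 5.5, 9.5, 13.5, 17.5, 21.5, 25.5, 29.5
Σfm = 19×1.5 + 15×5.5 + 24×9.5 + 37×13.5 + 19×17.5 + 23×21.5 + 14×25.5 + 16×29.5 = 2494.5
n = Σf = 167
Mean = 2494.5 / 167 = 14.9371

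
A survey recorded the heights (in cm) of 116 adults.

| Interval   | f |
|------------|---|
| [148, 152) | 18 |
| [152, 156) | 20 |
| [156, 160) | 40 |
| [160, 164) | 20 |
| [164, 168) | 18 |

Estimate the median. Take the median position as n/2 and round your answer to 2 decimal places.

158.00

Cumulative frequencies: 18, 38, 78, 98, 116
n = 116; position = n/2 = 58.
This falls in the class [156, 160): L = 156, F = 38, f = 40, h = 4.
Median ≈ 156 + ((58 − 38) / 40) × 4 = 158.0000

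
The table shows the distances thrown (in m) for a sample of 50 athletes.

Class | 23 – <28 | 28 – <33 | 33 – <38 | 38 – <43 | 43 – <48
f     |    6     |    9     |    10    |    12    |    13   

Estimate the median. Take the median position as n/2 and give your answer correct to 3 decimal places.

38.000

Cumulative frequencies: 6, 15, 25, 37, 50
n = 50; position = n/2 = 25.
This falls in the class 33 – <38: L = 33, F = 15, f = 10, h = 5.
Median ≈ 33 + ((25 − 15) / 10) × 5 = 38.0000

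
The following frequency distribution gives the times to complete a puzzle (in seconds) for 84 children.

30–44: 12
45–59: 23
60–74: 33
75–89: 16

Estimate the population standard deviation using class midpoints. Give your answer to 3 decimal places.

Midpoints: 37, 52, 67, 82
n = 84, Σfm = 5163, mean = 61.4643
Σfm² = 334341
Σf(m − x̄)² = Σfm² − (Σfm)²/n = 334341 − 5163²/84 = 17000.8929
Population variance = 17000.8929 / 84 = 202.3916
Standard deviation = √202.3916 = 14.2264

14.226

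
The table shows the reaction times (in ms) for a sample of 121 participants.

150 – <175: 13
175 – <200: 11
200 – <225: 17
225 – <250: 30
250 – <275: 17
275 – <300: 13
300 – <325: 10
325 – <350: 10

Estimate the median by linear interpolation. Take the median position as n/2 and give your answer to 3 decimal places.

Cumulative frequencies: 13, 24, 41, 71, 88, 101, 111, 121
n = 121; position = n/2 = 60.5.
This falls in the class 225 – <250: L = 225, F = 41, f = 30, h = 25.
Median ≈ 225 + ((60.5 − 41) / 30) × 25 = 241.2500

241.250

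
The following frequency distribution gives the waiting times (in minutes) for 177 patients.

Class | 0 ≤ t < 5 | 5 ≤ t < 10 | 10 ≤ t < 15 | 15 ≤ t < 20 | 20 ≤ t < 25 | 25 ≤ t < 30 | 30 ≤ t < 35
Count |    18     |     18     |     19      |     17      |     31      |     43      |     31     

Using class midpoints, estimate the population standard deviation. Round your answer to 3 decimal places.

9.781

Midpoints: 2.5, 7.5, 12.5, 17.5, 22.5, 27.5, 32.5
n = 177, Σfm = 3602.5, mean = 20.3531
Σfm² = 90256.25
Σf(m − x̄)² = Σfm² − (Σfm)²/n = 90256.25 − 3602.5²/177 = 16934.1808
Population variance = 16934.1808 / 177 = 95.6733
Standard deviation = √95.6733 = 9.7813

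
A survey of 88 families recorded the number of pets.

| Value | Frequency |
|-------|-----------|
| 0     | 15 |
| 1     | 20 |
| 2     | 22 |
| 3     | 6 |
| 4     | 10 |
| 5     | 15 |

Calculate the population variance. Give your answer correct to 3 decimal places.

2.909

Values: 0, 1, 2, 3, 4, 5
n = 88, Σfx = 197, mean = 2.2386
Σfx² = 697
Σf(x − x̄)² = Σfx² − (Σfx)²/n = 697 − 197²/88 = 255.9886
Population variance = 255.9886 / 88 = 2.9090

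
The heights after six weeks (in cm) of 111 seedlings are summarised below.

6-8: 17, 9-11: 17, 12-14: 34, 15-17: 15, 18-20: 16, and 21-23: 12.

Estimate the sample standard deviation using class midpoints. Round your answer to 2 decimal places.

4.64

Midpoints: 7, 10, 13, 16, 19, 22
n = 111, Σfm = 1539, mean = 13.8649
Σfm² = 23703
Σf(m − x̄)² = Σfm² − (Σfm)²/n = 23703 − 1539²/111 = 2364.9730
Sample variance = 2364.9730 / 110 = 21.4998
Standard deviation = √21.4998 = 4.6368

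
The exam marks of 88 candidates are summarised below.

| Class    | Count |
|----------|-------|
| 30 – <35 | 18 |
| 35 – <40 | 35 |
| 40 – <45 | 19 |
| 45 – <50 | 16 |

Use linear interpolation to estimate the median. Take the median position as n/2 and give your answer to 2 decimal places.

38.71

Cumulative frequencies: 18, 53, 72, 88
n = 88; position = n/2 = 44.
This falls in the class 35 – <40: L = 35, F = 18, f = 35, h = 5.
Median ≈ 35 + ((44 − 18) / 35) × 5 = 38.7143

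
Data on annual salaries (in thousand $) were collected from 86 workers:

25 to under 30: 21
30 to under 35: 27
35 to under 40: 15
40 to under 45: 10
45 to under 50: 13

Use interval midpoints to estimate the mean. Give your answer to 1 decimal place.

Midpoints: 27.5, 32.5, 37.5, 42.5, 47.5
Σfm = 21×27.5 + 27×32.5 + 15×37.5 + 10×42.5 + 13×47.5 = 3060
n = Σf = 86
Mean = 3060 / 86 = 35.5814

35.6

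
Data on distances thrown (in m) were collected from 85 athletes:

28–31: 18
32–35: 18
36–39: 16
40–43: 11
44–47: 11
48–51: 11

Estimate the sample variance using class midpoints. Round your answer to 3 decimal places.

46.154

Midpoints: 29.5, 33.5, 37.5, 41.5, 45.5, 49.5
n = 85, Σfm = 3235.5, mean = 38.0647
Σfm² = 127035.25
Σf(m − x̄)² = Σfm² − (Σfm)²/n = 127035.25 − 3235.5²/85 = 3876.8941
Sample variance = 3876.8941 / 84 = 46.1535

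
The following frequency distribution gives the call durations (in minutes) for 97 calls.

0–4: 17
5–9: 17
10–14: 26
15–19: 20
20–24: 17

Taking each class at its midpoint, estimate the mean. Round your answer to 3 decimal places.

12.155

Midpoints: 2, 7, 12, 17, 22
Σfm = 17×2 + 17×7 + 26×12 + 20×17 + 17×22 = 1179
n = Σf = 97
Mean = 1179 / 97 = 12.1546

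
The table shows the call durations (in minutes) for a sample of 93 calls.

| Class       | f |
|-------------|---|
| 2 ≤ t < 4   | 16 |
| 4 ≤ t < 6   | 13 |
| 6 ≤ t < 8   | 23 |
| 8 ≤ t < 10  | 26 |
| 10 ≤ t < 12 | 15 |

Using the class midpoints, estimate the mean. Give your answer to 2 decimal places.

Midpoints: 3, 5, 7, 9, 11
Σfm = 16×3 + 13×5 + 23×7 + 26×9 + 15×11 = 673
n = Σf = 93
Mean = 673 / 93 = 7.2366

7.24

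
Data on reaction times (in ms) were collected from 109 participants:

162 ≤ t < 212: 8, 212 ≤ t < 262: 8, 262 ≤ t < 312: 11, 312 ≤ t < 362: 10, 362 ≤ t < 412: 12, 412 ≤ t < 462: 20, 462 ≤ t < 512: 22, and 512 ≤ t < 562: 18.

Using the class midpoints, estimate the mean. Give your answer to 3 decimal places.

400.761

Midpoints: 187, 237, 287, 337, 387, 437, 487, 537
Σfm = 8×187 + 8×237 + 11×287 + 10×337 + 12×387 + 20×437 + 22×487 + 18×537 = 43683
n = Σf = 109
Mean = 43683 / 109 = 400.7615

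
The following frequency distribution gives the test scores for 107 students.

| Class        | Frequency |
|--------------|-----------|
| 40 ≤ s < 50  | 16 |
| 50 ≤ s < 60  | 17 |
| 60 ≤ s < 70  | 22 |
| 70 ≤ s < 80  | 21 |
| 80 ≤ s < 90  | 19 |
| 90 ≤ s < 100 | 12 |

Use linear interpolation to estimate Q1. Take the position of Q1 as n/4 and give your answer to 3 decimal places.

56.324

Cumulative frequencies: 16, 33, 55, 76, 95, 107
n = 107; position = n/4 = 26.75.
This falls in the class 50 ≤ s < 60: L = 50, F = 16, f = 17, h = 10.
Lower quartile ≈ 50 + ((26.75 − 16) / 17) × 10 = 56.3235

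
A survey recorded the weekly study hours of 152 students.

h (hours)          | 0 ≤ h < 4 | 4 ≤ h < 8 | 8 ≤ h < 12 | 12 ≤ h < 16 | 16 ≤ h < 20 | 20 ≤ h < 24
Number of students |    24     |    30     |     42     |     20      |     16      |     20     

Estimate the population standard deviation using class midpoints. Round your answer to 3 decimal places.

Midpoints: 2, 6, 10, 14, 18, 22
n = 152, Σfm = 1656, mean = 10.8947
Σfm² = 24160
Σf(m − x̄)² = Σfm² − (Σfm)²/n = 24160 − 1656²/152 = 6118.3158
Population variance = 6118.3158 / 152 = 40.2521
Standard deviation = √40.2521 = 6.3445

6.344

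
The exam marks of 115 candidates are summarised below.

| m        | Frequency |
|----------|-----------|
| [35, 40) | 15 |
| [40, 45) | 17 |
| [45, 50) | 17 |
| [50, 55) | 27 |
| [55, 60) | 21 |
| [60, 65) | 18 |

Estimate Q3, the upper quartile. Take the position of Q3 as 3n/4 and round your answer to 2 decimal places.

Cumulative frequencies: 15, 32, 49, 76, 97, 115
n = 115; position = 3n/4 = 86.25.
This falls in the class [55, 60): L = 55, F = 76, f = 21, h = 5.
Upper quartile ≈ 55 + ((86.25 − 76) / 21) × 5 = 57.4405

57.44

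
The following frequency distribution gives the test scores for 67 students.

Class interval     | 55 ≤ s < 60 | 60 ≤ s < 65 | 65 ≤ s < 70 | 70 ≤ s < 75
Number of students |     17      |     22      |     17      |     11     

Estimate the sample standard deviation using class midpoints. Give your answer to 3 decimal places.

5.178

Midpoints: 57.5, 62.5, 67.5, 72.5
n = 67, Σfm = 4297.5, mean = 64.1418
Σfm² = 277418.75
Σf(m − x̄)² = Σfm² − (Σfm)²/n = 277418.75 − 4297.5²/67 = 1769.4030
Sample variance = 1769.4030 / 66 = 26.8091
Standard deviation = √26.8091 = 5.1778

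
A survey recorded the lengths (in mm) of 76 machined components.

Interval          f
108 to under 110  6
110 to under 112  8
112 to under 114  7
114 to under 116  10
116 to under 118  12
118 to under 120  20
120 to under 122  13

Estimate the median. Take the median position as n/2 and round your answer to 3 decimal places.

117.167

Cumulative frequencies: 6, 14, 21, 31, 43, 63, 76
n = 76; position = n/2 = 38.
This falls in the class 116 to under 118: L = 116, F = 31, f = 12, h = 2.
Median ≈ 116 + ((38 − 31) / 12) × 2 = 117.1667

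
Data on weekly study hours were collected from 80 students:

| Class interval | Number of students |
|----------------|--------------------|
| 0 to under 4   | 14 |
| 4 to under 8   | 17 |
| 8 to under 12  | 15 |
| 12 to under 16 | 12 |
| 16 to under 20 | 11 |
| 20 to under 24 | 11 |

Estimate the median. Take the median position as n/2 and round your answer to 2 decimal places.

Cumulative frequencies: 14, 31, 46, 58, 69, 80
n = 80; position = n/2 = 40.
This falls in the class 8 to under 12: L = 8, F = 31, f = 15, h = 4.
Median ≈ 8 + ((40 − 31) / 15) × 4 = 10.4000

10.40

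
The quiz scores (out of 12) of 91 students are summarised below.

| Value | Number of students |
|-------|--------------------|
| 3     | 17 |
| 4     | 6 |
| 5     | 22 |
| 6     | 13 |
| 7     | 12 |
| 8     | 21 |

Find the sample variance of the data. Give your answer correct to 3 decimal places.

3.160

Values: 3, 4, 5, 6, 7, 8
n = 91, Σfx = 515, mean = 5.6593
Σfx² = 3199
Σf(x − x̄)² = Σfx² − (Σfx)²/n = 3199 − 515²/91 = 284.4396
Sample variance = 284.4396 / 90 = 3.1604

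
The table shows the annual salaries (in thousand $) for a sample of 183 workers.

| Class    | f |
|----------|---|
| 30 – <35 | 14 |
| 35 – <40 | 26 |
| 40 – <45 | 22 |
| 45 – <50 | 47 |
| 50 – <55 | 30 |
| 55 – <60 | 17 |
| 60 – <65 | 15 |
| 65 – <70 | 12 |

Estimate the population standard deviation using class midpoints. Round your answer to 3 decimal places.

9.552

Midpoints: 32.5, 37.5, 42.5, 47.5, 52.5, 57.5, 62.5, 67.5
n = 183, Σfm = 8897.5, mean = 48.6202
Σfm² = 449293.75
Σf(m − x̄)² = Σfm² − (Σfm)²/n = 449293.75 − 8897.5²/183 = 16695.3552
Population variance = 16695.3552 / 183 = 91.2314
Standard deviation = √91.2314 = 9.5515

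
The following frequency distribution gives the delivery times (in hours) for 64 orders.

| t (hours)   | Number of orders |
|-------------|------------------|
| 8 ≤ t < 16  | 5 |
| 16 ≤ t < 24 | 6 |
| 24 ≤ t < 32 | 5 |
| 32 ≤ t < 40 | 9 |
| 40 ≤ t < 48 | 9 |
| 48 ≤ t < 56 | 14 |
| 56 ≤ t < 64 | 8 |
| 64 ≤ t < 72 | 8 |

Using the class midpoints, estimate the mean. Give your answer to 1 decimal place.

Midpoints: 12, 20, 28, 36, 44, 52, 60, 68
Σfm = 5×12 + 6×20 + 5×28 + 9×36 + 9×44 + 14×52 + 8×60 + 8×68 = 2792
n = Σf = 64
Mean = 2792 / 64 = 43.6250

43.6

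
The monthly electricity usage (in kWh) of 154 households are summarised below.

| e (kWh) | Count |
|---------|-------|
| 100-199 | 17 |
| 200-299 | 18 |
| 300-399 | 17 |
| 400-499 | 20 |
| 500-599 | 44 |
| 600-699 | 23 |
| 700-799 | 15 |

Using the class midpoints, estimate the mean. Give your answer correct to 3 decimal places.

469.630

Midpoints: 149.5, 249.5, 349.5, 449.5, 549.5, 649.5, 749.5
Σfm = 17×149.5 + 18×249.5 + 17×349.5 + 20×449.5 + 44×549.5 + 23×649.5 + 15×749.5 = 72323
n = Σf = 154
Mean = 72323 / 154 = 469.6299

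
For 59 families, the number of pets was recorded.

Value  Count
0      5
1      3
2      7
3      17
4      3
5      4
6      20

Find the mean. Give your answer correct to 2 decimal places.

3.73

Values: 0, 1, 2, 3, 4, 5, 6
Σfx = 5×0 + 3×1 + 7×2 + 17×3 + 3×4 + 4×5 + 20×6 = 220
n = Σf = 59
Mean = 220 / 59 = 3.7288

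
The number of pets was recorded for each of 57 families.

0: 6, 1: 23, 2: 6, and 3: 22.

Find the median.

1

Cumulative frequencies: 6, 29, 35, 57
n = 57, so the median is the value in position (n+1)/2 = 29.
Position 29 falls at value 1.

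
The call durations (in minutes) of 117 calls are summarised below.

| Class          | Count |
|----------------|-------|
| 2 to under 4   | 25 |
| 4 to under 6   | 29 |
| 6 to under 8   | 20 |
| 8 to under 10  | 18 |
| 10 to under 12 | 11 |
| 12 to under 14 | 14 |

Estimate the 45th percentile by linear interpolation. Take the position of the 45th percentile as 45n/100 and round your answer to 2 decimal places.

Cumulative frequencies: 25, 54, 74, 92, 103, 117
n = 117; position = 45n/100 = 52.65.
This falls in the class 4 to under 6: L = 4, F = 25, f = 29, h = 2.
45th percentile ≈ 4 + ((52.65 − 25) / 29) × 2 = 5.9069

5.91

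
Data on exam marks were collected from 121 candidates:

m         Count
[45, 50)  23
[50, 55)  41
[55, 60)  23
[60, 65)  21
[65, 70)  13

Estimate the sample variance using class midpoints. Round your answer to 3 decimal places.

Midpoints: 47.5, 52.5, 57.5, 62.5, 67.5
n = 121, Σfm = 6757.5, mean = 55.8471
Σfm² = 382206.25
Σf(m − x̄)² = Σfm² − (Σfm)²/n = 382206.25 − 6757.5²/121 = 4819.4215
Sample variance = 4819.4215 / 120 = 40.1618

40.162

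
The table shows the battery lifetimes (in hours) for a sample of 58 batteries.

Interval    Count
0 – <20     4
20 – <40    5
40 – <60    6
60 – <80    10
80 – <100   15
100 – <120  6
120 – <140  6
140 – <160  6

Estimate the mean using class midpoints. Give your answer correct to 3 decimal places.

Midpoints: 10, 30, 50, 70, 90, 110, 130, 150
Σfm = 4×10 + 5×30 + 6×50 + 10×70 + 15×90 + 6×110 + 6×130 + 6×150 = 4880
n = Σf = 58
Mean = 4880 / 58 = 84.1379

84.138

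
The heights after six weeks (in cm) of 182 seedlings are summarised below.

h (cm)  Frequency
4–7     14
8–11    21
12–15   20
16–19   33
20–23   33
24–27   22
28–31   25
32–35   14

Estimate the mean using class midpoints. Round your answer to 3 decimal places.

Midpoints: 5.5, 9.5, 13.5, 17.5, 21.5, 25.5, 29.5, 33.5
Σfm = 14×5.5 + 21×9.5 + 20×13.5 + 33×17.5 + 33×21.5 + 22×25.5 + 25×29.5 + 14×33.5 = 3601
n = Σf = 182
Mean = 3601 / 182 = 19.7857

19.786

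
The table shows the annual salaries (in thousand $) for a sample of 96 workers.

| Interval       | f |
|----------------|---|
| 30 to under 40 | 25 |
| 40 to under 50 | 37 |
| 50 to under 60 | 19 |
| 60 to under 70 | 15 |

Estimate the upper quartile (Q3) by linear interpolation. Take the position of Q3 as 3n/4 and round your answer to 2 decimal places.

Cumulative frequencies: 25, 62, 81, 96
n = 96; position = 3n/4 = 72.
This falls in the class 50 to under 60: L = 50, F = 62, f = 19, h = 10.
Upper quartile ≈ 50 + ((72 − 62) / 19) × 10 = 55.2632

55.26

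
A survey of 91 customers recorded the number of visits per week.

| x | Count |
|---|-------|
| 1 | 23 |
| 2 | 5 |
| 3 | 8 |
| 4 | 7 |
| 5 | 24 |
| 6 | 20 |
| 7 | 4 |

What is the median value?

5

Cumulative frequencies: 23, 28, 36, 43, 67, 87, 91
n = 91, so the median is the value in position (n+1)/2 = 46.
Position 46 falls at value 5.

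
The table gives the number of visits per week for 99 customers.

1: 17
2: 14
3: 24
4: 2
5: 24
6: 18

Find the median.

3

Cumulative frequencies: 17, 31, 55, 57, 81, 99
n = 99, so the median is the value in position (n+1)/2 = 50.
Position 50 falls at value 3.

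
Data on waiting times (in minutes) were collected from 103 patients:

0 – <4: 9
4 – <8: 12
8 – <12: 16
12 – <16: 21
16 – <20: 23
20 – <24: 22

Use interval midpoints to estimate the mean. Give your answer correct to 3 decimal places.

Midpoints: 2, 6, 10, 14, 18, 22
Σfm = 9×2 + 12×6 + 16×10 + 21×14 + 23×18 + 22×22 = 1442
n = Σf = 103
Mean = 1442 / 103 = 14.0000

14.000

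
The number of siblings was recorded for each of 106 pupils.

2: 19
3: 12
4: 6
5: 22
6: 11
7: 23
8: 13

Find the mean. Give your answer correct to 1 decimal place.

Values: 2, 3, 4, 5, 6, 7, 8
Σfx = 19×2 + 12×3 + 6×4 + 22×5 + 11×6 + 23×7 + 13×8 = 539
n = Σf = 106
Mean = 539 / 106 = 5.0849

5.1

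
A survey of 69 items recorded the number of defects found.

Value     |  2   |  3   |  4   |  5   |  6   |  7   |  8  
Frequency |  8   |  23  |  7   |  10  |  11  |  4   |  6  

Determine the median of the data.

4

Cumulative frequencies: 8, 31, 38, 48, 59, 63, 69
n = 69, so the median is the value in position (n+1)/2 = 35.
Position 35 falls at value 4.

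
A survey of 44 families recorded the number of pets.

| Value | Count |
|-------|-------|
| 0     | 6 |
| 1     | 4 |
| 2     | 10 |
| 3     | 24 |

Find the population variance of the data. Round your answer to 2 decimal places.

1.15

Values: 0, 1, 2, 3
n = 44, Σfx = 96, mean = 2.1818
Σfx² = 260
Σf(x − x̄)² = Σfx² − (Σfx)²/n = 260 − 96²/44 = 50.5455
Population variance = 50.5455 / 44 = 1.1488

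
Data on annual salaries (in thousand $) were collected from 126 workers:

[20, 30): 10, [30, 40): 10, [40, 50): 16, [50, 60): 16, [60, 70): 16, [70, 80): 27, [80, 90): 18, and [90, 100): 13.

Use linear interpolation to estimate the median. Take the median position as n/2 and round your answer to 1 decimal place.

66.9

Cumulative frequencies: 10, 20, 36, 52, 68, 95, 113, 126
n = 126; position = n/2 = 63.
This falls in the class [60, 70): L = 60, F = 52, f = 16, h = 10.
Median ≈ 60 + ((63 − 52) / 16) × 10 = 66.8750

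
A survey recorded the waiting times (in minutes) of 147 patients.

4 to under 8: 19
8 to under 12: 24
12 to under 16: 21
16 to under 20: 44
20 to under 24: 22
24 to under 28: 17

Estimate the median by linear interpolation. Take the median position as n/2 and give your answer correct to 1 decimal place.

16.9

Cumulative frequencies: 19, 43, 64, 108, 130, 147
n = 147; position = n/2 = 73.5.
This falls in the class 16 to under 20: L = 16, F = 64, f = 44, h = 4.
Median ≈ 16 + ((73.5 − 64) / 44) × 4 = 16.8636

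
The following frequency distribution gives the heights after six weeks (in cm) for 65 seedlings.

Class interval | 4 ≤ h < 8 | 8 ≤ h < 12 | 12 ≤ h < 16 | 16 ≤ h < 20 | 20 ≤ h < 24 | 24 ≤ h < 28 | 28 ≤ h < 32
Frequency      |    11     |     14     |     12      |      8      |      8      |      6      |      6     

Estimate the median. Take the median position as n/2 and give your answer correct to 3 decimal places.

14.500

Cumulative frequencies: 11, 25, 37, 45, 53, 59, 65
n = 65; position = n/2 = 32.5.
This falls in the class 12 ≤ h < 16: L = 12, F = 25, f = 12, h = 4.
Median ≈ 12 + ((32.5 − 25) / 12) × 4 = 14.5000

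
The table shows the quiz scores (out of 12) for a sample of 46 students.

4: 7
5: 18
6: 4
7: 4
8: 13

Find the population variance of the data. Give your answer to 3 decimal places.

Values: 4, 5, 6, 7, 8
n = 46, Σfx = 274, mean = 5.9565
Σfx² = 1734
Σf(x − x̄)² = Σfx² − (Σfx)²/n = 1734 − 274²/46 = 101.9130
Population variance = 101.9130 / 46 = 2.2155

2.216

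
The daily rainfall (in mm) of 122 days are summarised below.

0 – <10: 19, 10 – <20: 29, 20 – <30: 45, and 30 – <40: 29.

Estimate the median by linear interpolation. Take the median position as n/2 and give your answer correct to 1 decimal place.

22.9

Cumulative frequencies: 19, 48, 93, 122
n = 122; position = n/2 = 61.
This falls in the class 20 – <30: L = 20, F = 48, f = 45, h = 10.
Median ≈ 20 + ((61 − 48) / 45) × 10 = 22.8889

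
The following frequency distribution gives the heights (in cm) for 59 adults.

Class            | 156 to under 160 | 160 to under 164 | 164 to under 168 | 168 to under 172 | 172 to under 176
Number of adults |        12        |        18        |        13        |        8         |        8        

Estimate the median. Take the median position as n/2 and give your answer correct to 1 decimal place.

Cumulative frequencies: 12, 30, 43, 51, 59
n = 59; position = n/2 = 29.5.
This falls in the class 160 to under 164: L = 160, F = 12, f = 18, h = 4.
Median ≈ 160 + ((29.5 − 12) / 18) × 4 = 163.8889

163.9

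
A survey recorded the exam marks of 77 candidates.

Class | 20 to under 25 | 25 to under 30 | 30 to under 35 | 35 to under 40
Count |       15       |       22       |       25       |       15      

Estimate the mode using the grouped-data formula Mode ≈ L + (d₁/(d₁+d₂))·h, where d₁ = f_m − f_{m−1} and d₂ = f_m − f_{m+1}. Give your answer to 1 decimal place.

31.2

Modal class: 30 to under 35 (highest frequency 25).
d₁ = 25 − 22 = 3, d₂ = 25 − 15 = 10
Mode ≈ 30 + (3/(3+10)) × 5 = 30 + 1.1538 = 31.1538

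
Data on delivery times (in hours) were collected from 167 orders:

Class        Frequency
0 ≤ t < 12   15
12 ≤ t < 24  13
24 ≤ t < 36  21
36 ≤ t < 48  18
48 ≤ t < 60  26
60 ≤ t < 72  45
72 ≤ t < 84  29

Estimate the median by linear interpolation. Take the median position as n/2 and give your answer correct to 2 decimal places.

Cumulative frequencies: 15, 28, 49, 67, 93, 138, 167
n = 167; position = n/2 = 83.5.
This falls in the class 48 ≤ t < 60: L = 48, F = 67, f = 26, h = 12.
Median ≈ 48 + ((83.5 − 67) / 26) × 12 = 55.6154

55.62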